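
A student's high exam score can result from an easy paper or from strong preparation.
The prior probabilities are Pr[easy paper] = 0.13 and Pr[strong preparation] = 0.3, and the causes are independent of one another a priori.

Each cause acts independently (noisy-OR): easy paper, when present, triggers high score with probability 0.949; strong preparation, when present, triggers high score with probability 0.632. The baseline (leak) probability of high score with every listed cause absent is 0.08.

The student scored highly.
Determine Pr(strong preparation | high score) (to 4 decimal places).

Pr(strong preparation | high score) ≈ 0.6090

Under noisy-OR, P(high score | causes) = 1 − (1−0.08)·∏(1−qᵢ) over the active causes.
P(high score) = 0.08*0.87*0.7 + 0.66144*0.87*0.3 + 0.95308*0.13*0.7 + 0.982733*0.13*0.3 = 0.048720 + 0.172636 + 0.086730 + 0.038327 = 0.346413
Of this, 0.210963 comes from 0.172636 + 0.038327 (the strong preparation=true cases).
Hence the posterior is 0.210963/0.346413 ≈ 0.6090.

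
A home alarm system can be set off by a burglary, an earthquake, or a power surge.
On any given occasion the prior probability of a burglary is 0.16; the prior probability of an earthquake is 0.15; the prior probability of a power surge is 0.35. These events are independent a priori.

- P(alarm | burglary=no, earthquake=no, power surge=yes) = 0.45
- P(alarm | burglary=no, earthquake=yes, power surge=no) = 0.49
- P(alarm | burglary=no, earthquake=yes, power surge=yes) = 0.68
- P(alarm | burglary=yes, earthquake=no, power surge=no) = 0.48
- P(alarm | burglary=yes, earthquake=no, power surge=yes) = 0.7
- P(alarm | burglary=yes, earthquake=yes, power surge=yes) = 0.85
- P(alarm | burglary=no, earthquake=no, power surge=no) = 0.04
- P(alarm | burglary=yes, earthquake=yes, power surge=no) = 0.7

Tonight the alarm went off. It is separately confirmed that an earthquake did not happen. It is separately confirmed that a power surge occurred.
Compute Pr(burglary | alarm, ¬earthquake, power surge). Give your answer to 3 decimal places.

Pr(burglary | alarm, ¬earthquake, power surge) ≈ 0.229

For the numerator, keep only burglary=true terms: 0.7*0.16 = 0.112000
Denominator P(alarm | ¬earthquake, power surge): 0.45*0.84 + 0.7*0.16 = 0.490000
Posterior = 0.112000 / 0.490000 ≈ 0.229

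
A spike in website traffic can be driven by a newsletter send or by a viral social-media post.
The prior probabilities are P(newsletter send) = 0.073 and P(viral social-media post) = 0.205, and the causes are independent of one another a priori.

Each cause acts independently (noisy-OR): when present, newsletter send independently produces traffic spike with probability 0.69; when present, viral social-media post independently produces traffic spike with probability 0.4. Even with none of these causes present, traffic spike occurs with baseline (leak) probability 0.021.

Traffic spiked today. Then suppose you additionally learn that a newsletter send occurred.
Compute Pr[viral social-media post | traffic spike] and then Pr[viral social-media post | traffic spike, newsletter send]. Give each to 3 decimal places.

Under noisy-OR, P(traffic spike | causes) = 1 − (1−0.021)·∏(1−qᵢ) over the active causes.
Numerator (weight on configurations with viral social-media post): 0.078408 + 0.012240 = 0.090648
Normalizer over all consistent configurations: 0.021*0.927*0.795 + 0.4126*0.927*0.205 + 0.69651*0.073*0.795 + 0.817906*0.073*0.205 = 0.146546
P(viral social-media post | traffic spike) = 0.090648/0.146546 ≈ 0.619

Now also conditioning on newsletter send=true:
Enumerate both values of viral social-media post and weight by the priors:
  P(traffic spike | newsletter send) = 0.69651×0.795 + 0.817906×0.205
        = 0.553725 + 0.167671 = 0.721396
Configurations with viral social-media post contribute 0.167671, so
  P(viral social-media post | traffic spike, newsletter send) = 0.167671 / 0.721396 ≈ 0.232

Pr[viral social-media post | traffic spike] ≈ 0.619; Pr[viral social-media post | traffic spike, newsletter send] ≈ 0.232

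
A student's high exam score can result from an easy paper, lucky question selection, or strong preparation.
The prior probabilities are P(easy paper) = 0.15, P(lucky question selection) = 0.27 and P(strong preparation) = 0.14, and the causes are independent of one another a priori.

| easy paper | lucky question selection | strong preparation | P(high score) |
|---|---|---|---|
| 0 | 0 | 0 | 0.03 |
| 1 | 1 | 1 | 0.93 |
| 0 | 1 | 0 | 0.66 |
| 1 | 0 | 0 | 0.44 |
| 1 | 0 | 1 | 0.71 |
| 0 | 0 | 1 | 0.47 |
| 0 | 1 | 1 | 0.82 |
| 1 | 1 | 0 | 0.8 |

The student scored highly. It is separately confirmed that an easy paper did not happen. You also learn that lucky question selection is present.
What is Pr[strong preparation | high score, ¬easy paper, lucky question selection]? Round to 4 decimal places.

Pr[strong preparation | high score, ¬easy paper, lucky question selection] ≈ 0.1682

By total probability over both values of strong preparation:
  P(high score | ¬easy paper, lucky question selection) = 0.66·0.86 + 0.82·0.14
        = 0.567600 + 0.114800 = 0.682400
The terms with strong preparation present sum to 0.114800, so
  P(strong preparation | high score, ¬easy paper, lucky question selection) = 0.114800 / 0.682400 ≈ 0.1682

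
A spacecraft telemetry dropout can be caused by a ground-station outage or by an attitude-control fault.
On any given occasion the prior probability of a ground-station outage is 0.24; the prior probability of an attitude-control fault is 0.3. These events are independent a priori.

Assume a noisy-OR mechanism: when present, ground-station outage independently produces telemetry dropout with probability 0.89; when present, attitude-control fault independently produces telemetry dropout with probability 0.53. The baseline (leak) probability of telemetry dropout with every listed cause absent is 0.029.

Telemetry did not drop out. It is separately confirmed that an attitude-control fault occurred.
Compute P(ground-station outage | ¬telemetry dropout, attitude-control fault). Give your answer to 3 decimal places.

Under noisy-OR, P(telemetry dropout | causes) = 1 − (1−0.029)·∏(1−qᵢ) over the active causes.
Enumerate both values of ground-station outage and weight by the priors:
  P(¬telemetry dropout | attitude-control fault) = 0.45637·0.76 + 0.050201·0.24
        = 0.346841 + 0.012048 = 0.358889
The terms with ground-station outage present sum to 0.012048, so
  P(ground-station outage | ¬telemetry dropout, attitude-control fault) = 0.012048 / 0.358889 ≈ 0.034

P(ground-station outage | ¬telemetry dropout, attitude-control fault) ≈ 0.034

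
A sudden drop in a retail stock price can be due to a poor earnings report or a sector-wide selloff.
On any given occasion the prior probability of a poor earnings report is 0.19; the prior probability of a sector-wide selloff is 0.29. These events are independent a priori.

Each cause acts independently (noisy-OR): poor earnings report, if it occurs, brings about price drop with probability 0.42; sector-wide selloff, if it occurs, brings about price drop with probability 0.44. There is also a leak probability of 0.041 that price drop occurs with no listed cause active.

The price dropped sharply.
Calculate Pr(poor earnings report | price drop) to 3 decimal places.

Under noisy-OR, P(price drop | causes) = 1 − (1−0.041)·∏(1−qᵢ) over the active causes.
P(price drop) = 0.041*0.81*0.71 + 0.46296*0.81*0.29 + 0.44378*0.19*0.71 + 0.688517*0.19*0.29 = 0.023579 + 0.108749 + 0.059866 + 0.037937 = 0.230131
Restricting to configurations with poor earnings report present: 0.059866 + 0.037937 = 0.097803.
P(poor earnings report | price drop) = 0.097803 / 0.230131 ≈ 0.425

Pr(poor earnings report | price drop) ≈ 0.425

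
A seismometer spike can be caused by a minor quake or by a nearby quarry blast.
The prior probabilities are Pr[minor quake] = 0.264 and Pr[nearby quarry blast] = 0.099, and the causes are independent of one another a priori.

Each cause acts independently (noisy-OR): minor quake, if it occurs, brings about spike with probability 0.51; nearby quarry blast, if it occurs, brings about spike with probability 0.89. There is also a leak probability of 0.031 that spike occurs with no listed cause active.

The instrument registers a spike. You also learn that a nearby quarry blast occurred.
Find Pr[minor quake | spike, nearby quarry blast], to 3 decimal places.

Under noisy-OR, P(spike | causes) = 1 − (1−0.031)·∏(1−qᵢ) over the active causes.
P(spike | nearby quarry blast) = 0.89341·0.736 + 0.947771·0.264 = 0.657550 + 0.250212 = 0.907762
The minor quake-present share is 0.947771·0.264 = 0.250212.
P(minor quake | spike, nearby quarry blast) = 0.250212 / 0.907762 ≈ 0.276

Pr[minor quake | spike, nearby quarry blast] ≈ 0.276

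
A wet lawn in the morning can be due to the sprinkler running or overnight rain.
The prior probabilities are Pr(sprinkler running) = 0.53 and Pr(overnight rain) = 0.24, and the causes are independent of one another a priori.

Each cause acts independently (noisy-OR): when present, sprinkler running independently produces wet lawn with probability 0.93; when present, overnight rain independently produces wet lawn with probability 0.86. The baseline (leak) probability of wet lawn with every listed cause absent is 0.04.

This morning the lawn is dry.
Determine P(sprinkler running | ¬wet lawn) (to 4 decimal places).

P(sprinkler running | ¬wet lawn) ≈ 0.0732

Under noisy-OR, P(wet lawn | causes) = 1 − (1−0.04)·∏(1−qᵢ) over the active causes.
Sum P(¬wet lawn|·) weighted by the priors over the 4 (sprinkler running, overnight rain) configurations:
  P(¬wet lawn) = 0.96·0.47·0.76 + 0.1344·0.47·0.24 + 0.0672·0.53·0.76 + 0.009408·0.53·0.24
        = 0.342912 + 0.015160 + 0.027068 + 0.001197 = 0.386337
The terms with sprinkler running present sum to 0.028265, so
  P(sprinkler running | ¬wet lawn) = 0.028265 / 0.386337 ≈ 0.0732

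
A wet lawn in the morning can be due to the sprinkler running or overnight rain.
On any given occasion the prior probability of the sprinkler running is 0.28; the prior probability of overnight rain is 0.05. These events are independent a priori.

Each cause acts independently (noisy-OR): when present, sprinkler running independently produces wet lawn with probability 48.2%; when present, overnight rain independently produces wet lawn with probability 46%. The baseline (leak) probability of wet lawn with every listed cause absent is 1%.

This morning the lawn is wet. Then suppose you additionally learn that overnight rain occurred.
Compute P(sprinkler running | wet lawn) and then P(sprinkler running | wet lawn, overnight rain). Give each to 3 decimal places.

Under noisy-OR, P(wet lawn | causes) = 1 − (1−0.01)·∏(1−qᵢ) over the active causes.
P(wet lawn) = 0.01·0.72·0.95 + 0.4654·0.72·0.05 + 0.48718·0.28·0.95 + 0.723077·0.28·0.05 = 0.006840 + 0.016754 + 0.129590 + 0.010123 = 0.163307
Restricting to configurations with sprinkler running present: 0.129590 + 0.010123 = 0.139713.
P(sprinkler running | wet lawn) = 0.139713 / 0.163307 ≈ 0.856

With the extra evidence:
Weight on sprinkler running=true, given the evidence: 0.723077*0.28 = 0.202462
The normalizing constant is 0.4654*0.72 + 0.723077*0.28 = 0.537550
Posterior = 0.202462 / 0.537550 ≈ 0.377

P(sprinkler running | wet lawn) ≈ 0.856; P(sprinkler running | wet lawn, overnight rain) ≈ 0.377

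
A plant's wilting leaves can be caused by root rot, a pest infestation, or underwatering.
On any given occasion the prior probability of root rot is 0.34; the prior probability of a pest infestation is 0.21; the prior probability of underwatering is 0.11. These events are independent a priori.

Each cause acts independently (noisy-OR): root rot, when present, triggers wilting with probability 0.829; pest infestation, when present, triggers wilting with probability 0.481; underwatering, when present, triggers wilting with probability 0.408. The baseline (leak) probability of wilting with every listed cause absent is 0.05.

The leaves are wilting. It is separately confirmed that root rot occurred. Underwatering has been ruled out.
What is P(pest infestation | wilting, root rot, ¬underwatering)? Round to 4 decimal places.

P(pest infestation | wilting, root rot, ¬underwatering) ≈ 0.2252

Under noisy-OR, P(wilting | causes) = 1 − (1−0.05)·∏(1−qᵢ) over the active causes.
By total probability over both values of pest infestation:
  P(wilting | root rot, ¬underwatering) = 0.83755*0.79 + 0.915688*0.21
        = 0.661664 + 0.192294 = 0.853958
Configurations with pest infestation contribute 0.192294, so
  P(pest infestation | wilting, root rot, ¬underwatering) = 0.192294 / 0.853958 ≈ 0.2252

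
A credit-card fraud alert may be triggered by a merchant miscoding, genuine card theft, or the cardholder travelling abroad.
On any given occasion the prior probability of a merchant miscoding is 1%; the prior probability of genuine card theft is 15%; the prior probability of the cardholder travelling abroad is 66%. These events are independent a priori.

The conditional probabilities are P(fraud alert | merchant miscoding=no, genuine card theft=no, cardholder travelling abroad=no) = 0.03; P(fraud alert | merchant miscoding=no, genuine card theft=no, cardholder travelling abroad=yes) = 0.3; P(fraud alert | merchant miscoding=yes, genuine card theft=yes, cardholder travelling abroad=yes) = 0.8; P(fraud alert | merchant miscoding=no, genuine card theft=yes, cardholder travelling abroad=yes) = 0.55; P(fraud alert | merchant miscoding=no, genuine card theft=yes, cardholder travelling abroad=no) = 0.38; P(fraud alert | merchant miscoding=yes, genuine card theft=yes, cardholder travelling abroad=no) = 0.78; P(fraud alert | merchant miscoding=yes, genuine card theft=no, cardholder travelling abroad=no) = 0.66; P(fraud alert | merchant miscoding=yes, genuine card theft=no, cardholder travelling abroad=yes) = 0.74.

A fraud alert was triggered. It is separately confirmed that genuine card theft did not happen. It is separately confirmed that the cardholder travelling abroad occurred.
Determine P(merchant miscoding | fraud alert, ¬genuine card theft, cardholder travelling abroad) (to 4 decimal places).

P(merchant miscoding | fraud alert, ¬genuine card theft, cardholder travelling abroad) ≈ 0.0243

P(fraud alert | ¬genuine card theft, cardholder travelling abroad) = 0.3×0.99 + 0.74×0.01 = 0.297000 + 0.007400 = 0.304400
Restricting to configurations with merchant miscoding present: 0.74×0.01 = 0.007400.
Hence the posterior is 0.007400/0.304400 ≈ 0.0243.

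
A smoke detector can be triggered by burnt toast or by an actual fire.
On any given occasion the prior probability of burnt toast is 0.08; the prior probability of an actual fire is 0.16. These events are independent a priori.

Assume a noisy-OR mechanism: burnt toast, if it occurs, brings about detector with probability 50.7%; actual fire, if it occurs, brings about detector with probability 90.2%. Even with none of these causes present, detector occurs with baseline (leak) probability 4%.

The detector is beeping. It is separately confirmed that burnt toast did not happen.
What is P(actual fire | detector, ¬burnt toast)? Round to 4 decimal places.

P(actual fire | detector, ¬burnt toast) ≈ 0.8118

Under noisy-OR, P(detector | causes) = 1 − (1−0.04)·∏(1−qᵢ) over the active causes.
P(detector | ¬burnt toast) = 0.04×0.84 + 0.90592×0.16 = 0.033600 + 0.144947 = 0.178547
Restricting to configurations with actual fire present: 0.90592×0.16 = 0.144947.
Hence the posterior is 0.144947/0.178547 ≈ 0.8118.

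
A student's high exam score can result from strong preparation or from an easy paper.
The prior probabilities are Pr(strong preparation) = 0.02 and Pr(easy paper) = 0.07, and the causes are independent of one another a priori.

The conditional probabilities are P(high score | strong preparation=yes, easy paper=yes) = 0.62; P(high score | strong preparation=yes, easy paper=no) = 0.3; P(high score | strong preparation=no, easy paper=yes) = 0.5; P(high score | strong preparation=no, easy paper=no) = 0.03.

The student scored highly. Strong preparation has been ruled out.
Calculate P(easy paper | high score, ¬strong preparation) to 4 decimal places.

P(easy paper | high score, ¬strong preparation) ≈ 0.5564

For the numerator, keep only easy paper=true terms: 0.5·0.07 = 0.035000
Denominator P(high score | ¬strong preparation): 0.03·0.93 + 0.5·0.07 = 0.062900
Posterior = 0.035000 / 0.062900 ≈ 0.5564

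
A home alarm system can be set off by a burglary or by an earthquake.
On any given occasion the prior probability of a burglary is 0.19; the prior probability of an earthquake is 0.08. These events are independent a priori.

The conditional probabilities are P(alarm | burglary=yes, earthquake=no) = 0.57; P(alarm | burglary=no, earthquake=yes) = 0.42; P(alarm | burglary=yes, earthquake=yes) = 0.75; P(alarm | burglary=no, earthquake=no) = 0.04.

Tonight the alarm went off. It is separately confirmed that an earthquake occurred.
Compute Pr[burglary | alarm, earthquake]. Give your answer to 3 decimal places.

Sum P(alarm|·) weighted by the priors over both values of burglary:
  P(alarm | earthquake) = 0.42·0.81 + 0.75·0.19
        = 0.340200 + 0.142500 = 0.482700
Configurations with burglary contribute 0.142500, so
  P(burglary | alarm, earthquake) = 0.142500 / 0.482700 ≈ 0.295

Pr[burglary | alarm, earthquake] ≈ 0.295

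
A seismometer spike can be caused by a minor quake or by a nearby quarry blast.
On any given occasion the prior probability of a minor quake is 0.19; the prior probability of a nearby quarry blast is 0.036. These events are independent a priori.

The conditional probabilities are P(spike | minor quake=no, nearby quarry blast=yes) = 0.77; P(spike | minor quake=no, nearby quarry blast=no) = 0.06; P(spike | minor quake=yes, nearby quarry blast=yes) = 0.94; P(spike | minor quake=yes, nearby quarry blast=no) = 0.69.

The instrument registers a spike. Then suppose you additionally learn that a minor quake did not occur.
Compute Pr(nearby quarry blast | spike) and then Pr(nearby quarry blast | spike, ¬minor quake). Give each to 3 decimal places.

Pr(nearby quarry blast | spike) ≈ 0.143; Pr(nearby quarry blast | spike, ¬minor quake) ≈ 0.324

Weight on nearby quarry blast=true, given the evidence: 0.022453 + 0.006430 = 0.028883
Normalizer over all consistent configurations: 0.06*0.81*0.964 + 0.77*0.81*0.036 + 0.69*0.19*0.964 + 0.94*0.19*0.036 = 0.202113
Posterior = 0.028883 / 0.202113 ≈ 0.143

Now condition on the additional information:
Numerator (weight on configurations with nearby quarry blast): 0.77×0.036 = 0.027720
Normalizer over all consistent configurations: 0.06×0.964 + 0.77×0.036 = 0.085560
Posterior = 0.027720 / 0.085560 ≈ 0.324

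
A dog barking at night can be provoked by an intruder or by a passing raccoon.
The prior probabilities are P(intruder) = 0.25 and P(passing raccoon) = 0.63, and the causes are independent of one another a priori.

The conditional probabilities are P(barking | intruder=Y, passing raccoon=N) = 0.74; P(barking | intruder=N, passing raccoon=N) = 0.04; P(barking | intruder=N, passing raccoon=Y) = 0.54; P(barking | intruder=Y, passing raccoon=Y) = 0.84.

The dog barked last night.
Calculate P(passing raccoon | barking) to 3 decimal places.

P(passing raccoon | barking) ≈ 0.830

P(barking) = 0.04·0.75·0.37 + 0.54·0.75·0.63 + 0.74·0.25·0.37 + 0.84·0.25·0.63 = 0.011100 + 0.255150 + 0.068450 + 0.132300 = 0.467000
Of this, 0.387450 comes from 0.255150 + 0.132300 (the passing raccoon=true cases).
So P(passing raccoon | barking) = 0.387450/0.467000 ≈ 0.830.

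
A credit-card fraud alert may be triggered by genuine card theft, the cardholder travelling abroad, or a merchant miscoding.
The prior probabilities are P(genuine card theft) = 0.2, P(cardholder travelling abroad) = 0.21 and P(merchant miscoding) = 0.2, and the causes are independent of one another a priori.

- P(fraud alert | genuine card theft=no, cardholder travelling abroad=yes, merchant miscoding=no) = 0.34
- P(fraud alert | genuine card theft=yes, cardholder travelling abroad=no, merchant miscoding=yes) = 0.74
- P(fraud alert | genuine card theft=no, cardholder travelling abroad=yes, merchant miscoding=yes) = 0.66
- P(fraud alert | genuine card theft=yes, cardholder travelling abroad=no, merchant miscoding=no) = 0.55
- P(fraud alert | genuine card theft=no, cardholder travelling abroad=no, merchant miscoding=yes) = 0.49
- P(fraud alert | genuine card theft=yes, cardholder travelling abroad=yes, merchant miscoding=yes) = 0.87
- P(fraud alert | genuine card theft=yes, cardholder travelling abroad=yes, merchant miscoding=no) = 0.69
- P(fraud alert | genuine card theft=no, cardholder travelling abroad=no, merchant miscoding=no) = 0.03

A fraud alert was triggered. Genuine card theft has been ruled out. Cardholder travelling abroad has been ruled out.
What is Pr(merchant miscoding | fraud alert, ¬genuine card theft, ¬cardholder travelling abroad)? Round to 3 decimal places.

Pr(merchant miscoding | fraud alert, ¬genuine card theft, ¬cardholder travelling abroad) ≈ 0.803

Numerator (weight on configurations with merchant miscoding): 0.49·0.2 = 0.098000
Denominator P(fraud alert | ¬genuine card theft, ¬cardholder travelling abroad): 0.03·0.8 + 0.49·0.2 = 0.122000
Posterior = 0.098000 / 0.122000 ≈ 0.803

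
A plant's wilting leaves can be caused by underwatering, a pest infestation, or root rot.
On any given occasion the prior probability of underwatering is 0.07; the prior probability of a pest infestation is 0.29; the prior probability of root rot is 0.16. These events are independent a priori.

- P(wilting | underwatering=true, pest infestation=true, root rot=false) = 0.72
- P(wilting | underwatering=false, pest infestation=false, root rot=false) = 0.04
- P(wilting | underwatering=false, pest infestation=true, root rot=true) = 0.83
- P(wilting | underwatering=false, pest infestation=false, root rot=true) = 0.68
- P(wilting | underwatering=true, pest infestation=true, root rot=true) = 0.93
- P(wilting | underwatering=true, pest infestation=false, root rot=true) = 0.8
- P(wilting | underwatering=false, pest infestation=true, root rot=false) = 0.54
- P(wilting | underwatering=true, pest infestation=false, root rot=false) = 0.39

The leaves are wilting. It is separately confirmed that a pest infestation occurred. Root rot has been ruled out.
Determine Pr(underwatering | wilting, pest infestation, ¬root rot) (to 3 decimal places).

Pr(underwatering | wilting, pest infestation, ¬root rot) ≈ 0.091

P(wilting | pest infestation, ¬root rot) = 0.54·0.93 + 0.72·0.07 = 0.502200 + 0.050400 = 0.552600
Restricting to configurations with underwatering present: 0.72·0.07 = 0.050400.
P(underwatering | wilting, pest infestation, ¬root rot) = 0.050400 / 0.552600 ≈ 0.091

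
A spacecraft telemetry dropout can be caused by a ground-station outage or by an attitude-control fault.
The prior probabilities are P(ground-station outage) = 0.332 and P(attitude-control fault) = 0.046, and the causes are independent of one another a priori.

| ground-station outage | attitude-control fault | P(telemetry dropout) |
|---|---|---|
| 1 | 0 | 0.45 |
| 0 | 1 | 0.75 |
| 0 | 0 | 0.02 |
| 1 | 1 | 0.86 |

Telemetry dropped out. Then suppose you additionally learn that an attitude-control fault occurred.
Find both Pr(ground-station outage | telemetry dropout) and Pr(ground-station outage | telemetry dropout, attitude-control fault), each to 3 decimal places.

P(telemetry dropout) = 0.02×0.668×0.954 + 0.75×0.668×0.046 + 0.45×0.332×0.954 + 0.86×0.332×0.046 = 0.012745 + 0.023046 + 0.142528 + 0.013134 = 0.191453
Of this, 0.155662 comes from 0.142528 + 0.013134 (the ground-station outage=true cases).
Hence the posterior is 0.155662/0.191453 ≈ 0.813.

With the extra evidence:
Sum P(telemetry dropout|·) weighted by the priors over both values of ground-station outage:
  P(telemetry dropout | attitude-control fault) = 0.75×0.668 + 0.86×0.332
        = 0.501000 + 0.285520 = 0.786520
Configurations with ground-station outage contribute 0.285520, so
  P(ground-station outage | telemetry dropout, attitude-control fault) = 0.285520 / 0.786520 ≈ 0.363
Conditioning on attitude-control fault lowers the posterior on ground-station outage: the classic explaining-away effect in a common-effect structure.

Pr(ground-station outage | telemetry dropout) ≈ 0.813; Pr(ground-station outage | telemetry dropout, attitude-control fault) ≈ 0.363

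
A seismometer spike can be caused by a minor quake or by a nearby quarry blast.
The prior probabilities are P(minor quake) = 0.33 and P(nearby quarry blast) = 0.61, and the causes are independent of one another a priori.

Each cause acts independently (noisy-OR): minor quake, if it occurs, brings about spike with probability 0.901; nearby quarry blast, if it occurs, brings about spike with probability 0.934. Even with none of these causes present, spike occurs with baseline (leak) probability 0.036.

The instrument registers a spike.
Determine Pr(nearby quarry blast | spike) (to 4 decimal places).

Pr(nearby quarry blast | spike) ≈ 0.8224

Under noisy-OR, P(spike | causes) = 1 − (1−0.036)·∏(1−qᵢ) over the active causes.
P(spike) = 0.036·0.67·0.39 + 0.936376·0.67·0.61 + 0.904564·0.33·0.39 + 0.993701·0.33·0.61 = 0.009407 + 0.382697 + 0.116417 + 0.200032 = 0.708553
The nearby quarry blast-present share is 0.382697 + 0.200032 = 0.582729.
P(nearby quarry blast | spike) = 0.582729 / 0.708553 ≈ 0.8224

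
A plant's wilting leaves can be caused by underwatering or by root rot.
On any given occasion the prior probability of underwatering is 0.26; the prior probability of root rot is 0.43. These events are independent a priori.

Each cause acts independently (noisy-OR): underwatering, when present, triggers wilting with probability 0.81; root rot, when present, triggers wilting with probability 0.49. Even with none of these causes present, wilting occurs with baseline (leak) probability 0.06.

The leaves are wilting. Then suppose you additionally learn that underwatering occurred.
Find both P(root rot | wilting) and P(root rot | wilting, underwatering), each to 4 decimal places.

P(root rot | wilting) ≈ 0.6451; P(root rot | wilting, underwatering) ≈ 0.4550

Under noisy-OR, P(wilting | causes) = 1 − (1−0.06)·∏(1−qᵢ) over the active causes.
For the numerator, keep only root rot=true terms: 0.165655 + 0.101617 = 0.267272
Normalizer over all consistent configurations: 0.06×0.74×0.57 + 0.5206×0.74×0.43 + 0.8214×0.26×0.57 + 0.908914×0.26×0.43 = 0.414311
P(root rot | wilting) = 0.267272/0.414311 ≈ 0.6451

With the extra evidence:
Enumerate both values of root rot and weight by the priors:
  P(wilting | underwatering) = 0.8214·0.57 + 0.908914·0.43
        = 0.468198 + 0.390833 = 0.859031
The terms with root rot present sum to 0.390833, so
  P(root rot | wilting, underwatering) = 0.390833 / 0.859031 ≈ 0.4550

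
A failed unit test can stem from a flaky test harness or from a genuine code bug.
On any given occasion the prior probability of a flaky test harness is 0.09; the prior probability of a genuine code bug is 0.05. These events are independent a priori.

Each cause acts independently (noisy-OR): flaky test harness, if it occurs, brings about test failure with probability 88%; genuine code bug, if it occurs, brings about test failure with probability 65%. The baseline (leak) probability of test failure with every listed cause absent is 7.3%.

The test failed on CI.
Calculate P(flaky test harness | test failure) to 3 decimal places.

Under noisy-OR, P(test failure | causes) = 1 − (1−0.073)·∏(1−qᵢ) over the active causes.
Enumerate the 4 (flaky test harness, genuine code bug) configurations and weight by the priors:
  P(test failure) = 0.073·0.91·0.95 + 0.67555·0.91·0.05 + 0.88876·0.09·0.95 + 0.961066·0.09·0.05
        = 0.063108 + 0.030738 + 0.075989 + 0.004325 = 0.174160
The terms with flaky test harness present sum to 0.080314, so
  P(flaky test harness | test failure) = 0.080314 / 0.174160 ≈ 0.461

P(flaky test harness | test failure) ≈ 0.461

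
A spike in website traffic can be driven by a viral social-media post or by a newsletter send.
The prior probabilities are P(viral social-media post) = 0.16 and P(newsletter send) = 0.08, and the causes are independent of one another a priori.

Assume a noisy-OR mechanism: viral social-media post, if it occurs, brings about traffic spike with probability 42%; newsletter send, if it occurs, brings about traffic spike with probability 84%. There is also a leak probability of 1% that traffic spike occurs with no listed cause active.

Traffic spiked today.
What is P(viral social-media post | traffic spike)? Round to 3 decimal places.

P(viral social-media post | traffic spike) ≈ 0.536

Under noisy-OR, P(traffic spike | causes) = 1 − (1−0.01)·∏(1−qᵢ) over the active causes.
Enumerate the 4 (viral social-media post, newsletter send) configurations and weight by the priors:
  P(traffic spike) = 0.01*0.84*0.92 + 0.8416*0.84*0.08 + 0.4258*0.16*0.92 + 0.908128*0.16*0.08
        = 0.007728 + 0.056556 + 0.062678 + 0.011624 = 0.138586
Configurations with viral social-media post contribute 0.074302, so
  P(viral social-media post | traffic spike) = 0.074302 / 0.138586 ≈ 0.536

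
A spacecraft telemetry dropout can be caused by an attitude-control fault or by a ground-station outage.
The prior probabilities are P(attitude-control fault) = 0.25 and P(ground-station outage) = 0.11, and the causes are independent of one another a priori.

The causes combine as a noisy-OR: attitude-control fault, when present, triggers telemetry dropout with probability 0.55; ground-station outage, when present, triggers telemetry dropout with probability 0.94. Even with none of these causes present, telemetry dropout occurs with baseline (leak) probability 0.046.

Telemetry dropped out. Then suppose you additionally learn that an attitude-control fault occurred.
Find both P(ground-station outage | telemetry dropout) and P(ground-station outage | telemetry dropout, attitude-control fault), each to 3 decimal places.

P(ground-station outage | telemetry dropout) ≈ 0.399; P(ground-station outage | telemetry dropout, attitude-control fault) ≈ 0.174

Under noisy-OR, P(telemetry dropout | causes) = 1 − (1−0.046)·∏(1−qᵢ) over the active causes.
P(telemetry dropout) = 0.046×0.75×0.89 + 0.94276×0.75×0.11 + 0.5707×0.25×0.89 + 0.974242×0.25×0.11 = 0.030705 + 0.077778 + 0.126981 + 0.026792 = 0.262256
Restricting to configurations with ground-station outage present: 0.077778 + 0.026792 = 0.104570.
Hence the posterior is 0.104570/0.262256 ≈ 0.399.

Now also conditioning on attitude-control fault=true:
Numerator (weight on configurations with ground-station outage): 0.974242*0.11 = 0.107167
The normalizing constant is 0.5707*0.89 + 0.974242*0.11 = 0.615090
P(ground-station outage | telemetry dropout, attitude-control fault) = 0.107167/0.615090 ≈ 0.174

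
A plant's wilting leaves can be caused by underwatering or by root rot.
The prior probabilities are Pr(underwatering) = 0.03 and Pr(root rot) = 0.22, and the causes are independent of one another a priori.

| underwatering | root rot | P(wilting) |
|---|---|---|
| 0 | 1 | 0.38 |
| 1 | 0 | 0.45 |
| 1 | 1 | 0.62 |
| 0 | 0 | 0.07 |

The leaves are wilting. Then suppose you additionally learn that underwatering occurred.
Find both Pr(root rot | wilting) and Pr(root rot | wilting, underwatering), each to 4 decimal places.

Sum P(wilting|·) weighted by the priors over the 4 (underwatering, root rot) configurations:
  P(wilting) = 0.07×0.97×0.78 + 0.38×0.97×0.22 + 0.45×0.03×0.78 + 0.62×0.03×0.22
        = 0.052962 + 0.081092 + 0.010530 + 0.004092 = 0.148676
The terms with root rot present sum to 0.085184, so
  P(root rot | wilting) = 0.085184 / 0.148676 ≈ 0.5730

Now condition on the additional information:
Sum P(wilting|·) weighted by the priors over both values of root rot:
  P(wilting | underwatering) = 0.45×0.78 + 0.62×0.22
        = 0.351000 + 0.136400 = 0.487400
Configurations with root rot contribute 0.136400, so
  P(root rot | wilting, underwatering) = 0.136400 / 0.487400 ≈ 0.2799
Conditioning on underwatering lowers the posterior on root rot: the classic explaining-away effect in a common-effect structure.

Pr(root rot | wilting) ≈ 0.5730; Pr(root rot | wilting, underwatering) ≈ 0.2799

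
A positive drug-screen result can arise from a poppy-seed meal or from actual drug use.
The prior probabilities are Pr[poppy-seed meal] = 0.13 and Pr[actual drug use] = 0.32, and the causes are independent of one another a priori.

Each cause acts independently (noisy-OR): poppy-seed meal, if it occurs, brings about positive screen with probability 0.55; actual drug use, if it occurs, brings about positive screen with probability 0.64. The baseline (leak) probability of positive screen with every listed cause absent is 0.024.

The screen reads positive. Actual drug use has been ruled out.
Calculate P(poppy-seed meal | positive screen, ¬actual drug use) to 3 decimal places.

P(poppy-seed meal | positive screen, ¬actual drug use) ≈ 0.777

Under noisy-OR, P(positive screen | causes) = 1 − (1−0.024)·∏(1−qᵢ) over the active causes.
P(positive screen | ¬actual drug use) = 0.024·0.87 + 0.5608·0.13 = 0.020880 + 0.072904 = 0.093784
Of this, 0.072904 comes from 0.5608·0.13 (the poppy-seed meal=true cases).
Hence the posterior is 0.072904/0.093784 ≈ 0.777.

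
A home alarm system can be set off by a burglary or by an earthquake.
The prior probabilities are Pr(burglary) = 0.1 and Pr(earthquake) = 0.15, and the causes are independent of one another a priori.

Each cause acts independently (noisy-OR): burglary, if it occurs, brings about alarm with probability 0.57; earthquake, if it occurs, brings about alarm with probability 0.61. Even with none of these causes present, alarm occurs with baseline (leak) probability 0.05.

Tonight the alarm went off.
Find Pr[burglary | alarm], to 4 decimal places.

Pr[burglary | alarm] ≈ 0.3379

Under noisy-OR, P(alarm | causes) = 1 − (1−0.05)·∏(1−qᵢ) over the active causes.
For the numerator, keep only burglary=true terms: 0.050278 + 0.012610 = 0.062888
The normalizing constant is 0.05×0.9×0.85 + 0.6295×0.9×0.15 + 0.5915×0.1×0.85 + 0.840685×0.1×0.15 = 0.186121
P(burglary | alarm) = 0.062888/0.186121 ≈ 0.3379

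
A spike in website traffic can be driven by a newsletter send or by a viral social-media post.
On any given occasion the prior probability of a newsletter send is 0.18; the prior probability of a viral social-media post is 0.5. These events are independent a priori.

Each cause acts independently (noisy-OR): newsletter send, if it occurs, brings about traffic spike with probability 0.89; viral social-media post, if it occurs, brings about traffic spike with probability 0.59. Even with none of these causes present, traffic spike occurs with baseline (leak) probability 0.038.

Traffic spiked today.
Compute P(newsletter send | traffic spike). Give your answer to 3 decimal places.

P(newsletter send | traffic spike) ≈ 0.387

Under noisy-OR, P(traffic spike | causes) = 1 − (1−0.038)·∏(1−qᵢ) over the active causes.
Numerator (weight on configurations with newsletter send): 0.080476 + 0.086095 = 0.166571
Normalizer over all consistent configurations: 0.038*0.82*0.5 + 0.60558*0.82*0.5 + 0.89418*0.18*0.5 + 0.956614*0.18*0.5 = 0.430439
Posterior = 0.166571 / 0.430439 ≈ 0.387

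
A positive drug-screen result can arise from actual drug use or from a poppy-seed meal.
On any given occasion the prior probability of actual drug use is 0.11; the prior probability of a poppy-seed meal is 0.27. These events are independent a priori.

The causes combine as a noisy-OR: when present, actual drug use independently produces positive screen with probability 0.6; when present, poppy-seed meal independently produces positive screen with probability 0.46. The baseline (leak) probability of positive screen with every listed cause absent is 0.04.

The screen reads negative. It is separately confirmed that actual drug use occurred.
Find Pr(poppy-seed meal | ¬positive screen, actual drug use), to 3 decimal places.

Under noisy-OR, P(positive screen | causes) = 1 − (1−0.04)·∏(1−qᵢ) over the active causes.
P(¬positive screen | actual drug use) = 0.384·0.73 + 0.20736·0.27 = 0.280320 + 0.055987 = 0.336307
The poppy-seed meal-present share is 0.20736·0.27 = 0.055987.
So P(poppy-seed meal | ¬positive screen, actual drug use) = 0.055987/0.336307 ≈ 0.166.

Pr(poppy-seed meal | ¬positive screen, actual drug use) ≈ 0.166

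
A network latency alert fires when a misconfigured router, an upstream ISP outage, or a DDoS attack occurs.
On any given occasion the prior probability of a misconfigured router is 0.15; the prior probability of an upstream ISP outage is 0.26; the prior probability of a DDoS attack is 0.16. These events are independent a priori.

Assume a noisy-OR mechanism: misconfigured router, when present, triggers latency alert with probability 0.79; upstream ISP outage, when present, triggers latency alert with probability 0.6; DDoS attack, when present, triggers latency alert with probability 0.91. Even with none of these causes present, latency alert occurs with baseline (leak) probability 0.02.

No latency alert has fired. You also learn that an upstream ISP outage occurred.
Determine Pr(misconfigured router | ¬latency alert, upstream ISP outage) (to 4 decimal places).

Under noisy-OR, P(latency alert | causes) = 1 − (1−0.02)·∏(1−qᵢ) over the active causes.
Enumerate the 4 (misconfigured router, DDoS attack) configurations and weight by the priors:
  P(¬latency alert | upstream ISP outage) = 0.392*0.85*0.84 + 0.03528*0.85*0.16 + 0.08232*0.15*0.84 + 0.007409*0.15*0.16
        = 0.279888 + 0.004798 + 0.010372 + 0.000178 = 0.295236
Keeping only the misconfigured router-present terms gives 0.010550, so
  P(misconfigured router | ¬latency alert, upstream ISP outage) = 0.010550 / 0.295236 ≈ 0.0357

Pr(misconfigured router | ¬latency alert, upstream ISP outage) ≈ 0.0357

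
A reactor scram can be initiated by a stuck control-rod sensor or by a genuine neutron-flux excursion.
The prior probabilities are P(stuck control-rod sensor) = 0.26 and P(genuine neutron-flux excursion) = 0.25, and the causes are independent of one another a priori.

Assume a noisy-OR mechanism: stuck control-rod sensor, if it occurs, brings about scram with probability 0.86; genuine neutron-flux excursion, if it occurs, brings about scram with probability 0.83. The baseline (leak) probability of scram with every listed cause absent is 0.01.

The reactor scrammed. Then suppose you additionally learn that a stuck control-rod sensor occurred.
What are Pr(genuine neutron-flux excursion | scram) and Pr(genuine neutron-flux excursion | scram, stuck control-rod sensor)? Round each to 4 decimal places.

Pr(genuine neutron-flux excursion | scram) ≈ 0.5560; Pr(genuine neutron-flux excursion | scram, stuck control-rod sensor) ≈ 0.2742

Under noisy-OR, P(scram | causes) = 1 − (1−0.01)·∏(1−qᵢ) over the active causes.
Numerator (weight on configurations with genuine neutron-flux excursion): 0.153864 + 0.063468 = 0.217332
Normalizer over all consistent configurations: 0.01·0.74·0.75 + 0.8317·0.74·0.25 + 0.8614·0.26·0.75 + 0.976438·0.26·0.25 = 0.390855
P(genuine neutron-flux excursion | scram) = 0.217332/0.390855 ≈ 0.5560

Now also conditioning on stuck control-rod sensor=true:
P(scram | stuck control-rod sensor) = 0.8614·0.75 + 0.976438·0.25 = 0.646050 + 0.244110 = 0.890160
The genuine neutron-flux excursion-present share is 0.976438·0.25 = 0.244110.
Hence the posterior is 0.244110/0.890160 ≈ 0.2742.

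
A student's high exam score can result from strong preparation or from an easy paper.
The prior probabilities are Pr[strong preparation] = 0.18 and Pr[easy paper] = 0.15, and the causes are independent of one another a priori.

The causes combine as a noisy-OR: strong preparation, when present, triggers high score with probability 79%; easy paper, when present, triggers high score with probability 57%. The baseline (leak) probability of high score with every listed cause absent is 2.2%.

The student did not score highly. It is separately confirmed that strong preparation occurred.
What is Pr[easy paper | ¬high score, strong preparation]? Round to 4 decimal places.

Pr[easy paper | ¬high score, strong preparation] ≈ 0.0705

Under noisy-OR, P(high score | causes) = 1 − (1−0.022)·∏(1−qᵢ) over the active causes.
Enumerate both values of easy paper and weight by the priors:
  P(¬high score | strong preparation) = 0.20538×0.85 + 0.088313×0.15
        = 0.174573 + 0.013247 = 0.187820
Configurations with easy paper contribute 0.013247, so
  P(easy paper | ¬high score, strong preparation) = 0.013247 / 0.187820 ≈ 0.0705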